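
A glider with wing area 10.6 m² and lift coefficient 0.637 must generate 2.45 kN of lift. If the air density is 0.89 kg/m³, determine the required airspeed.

L = ½ρv²S·CL ⇒ v = √(2L/(ρ·S·CL))
v = √(2 × 2450 / (0.89 × 10.6 × 0.637)) = √815.4 = 28.6 m/s

v = 28.6 m/s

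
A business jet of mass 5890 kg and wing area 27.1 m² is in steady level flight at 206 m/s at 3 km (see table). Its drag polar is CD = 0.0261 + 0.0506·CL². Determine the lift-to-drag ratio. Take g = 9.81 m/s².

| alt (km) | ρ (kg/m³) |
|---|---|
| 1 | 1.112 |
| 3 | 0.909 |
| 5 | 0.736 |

L/D = 4.14

At 3 km, from the table: ρ = 0.909 kg/m³.
Level flight ⇒ L = W = m·g = 5890 × 9.81 = 57781 N.
q = ½ρv² = ½ × 0.909 × 206² = 19290 Pa.
Required CL = L/(qS) = 57781/(19290·27.1) = 0.1105.
CD = 0.0261 + 0.0506 × 0.1105² = 0.02672.
L/D = CL/CD = 0.1105 / 0.02672 = 4.14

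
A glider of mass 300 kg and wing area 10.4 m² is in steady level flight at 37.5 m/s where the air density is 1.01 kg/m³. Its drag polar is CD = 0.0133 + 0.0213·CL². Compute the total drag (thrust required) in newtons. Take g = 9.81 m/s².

In steady level flight, lift balances weight: W = mg = 300 × 9.81 = 2943 N.
q = ½ρv² = ½ × 1.01 × 37.5² = 710.2 Pa.
Required CL = L/(qS) = 2943/(710.2·10.4) = 0.3985.
CD = 0.0133 + 0.0213 × 0.3985² = 0.01668.
D = q·S·CD = 710.2 × 10.4 × 0.01668 = 123.2 N

D = 123 N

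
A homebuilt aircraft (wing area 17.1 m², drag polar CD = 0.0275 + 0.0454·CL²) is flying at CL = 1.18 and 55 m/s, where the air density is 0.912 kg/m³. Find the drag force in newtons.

CD = 0.0275 + 0.0454 × 1.18² = 0.09071
D = ½ρv²S·CD = ½ × 0.912 × 55² × 17.1 × 0.09071 = 2140 N

D = 2140 N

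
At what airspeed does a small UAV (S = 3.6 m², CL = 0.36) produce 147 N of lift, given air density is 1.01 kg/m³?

L = ½ρv²S·CL ⇒ v = √(2L/(ρ·S·CL))
v = √(2 × 147 / (1.01 × 3.6 × 0.36)) = √224.6 = 15 m/s

v = 15 m/s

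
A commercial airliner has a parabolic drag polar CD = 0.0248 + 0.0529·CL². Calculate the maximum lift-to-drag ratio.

For CD = CD0 + K·CL², (L/D)max occurs at CL* = √(CD0/K) and equals 1/(2√(K·CD0)).
(L/D)max = 1/(2√(0.0529 × 0.0248)) = 1/(2 × 0.03622) = 13.8

(L/D)max = 13.8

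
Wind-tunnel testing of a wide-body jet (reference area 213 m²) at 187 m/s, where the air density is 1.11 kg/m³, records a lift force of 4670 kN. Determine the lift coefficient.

From L = ½ρv²S·CL, rearranging gives CL = 2L/(ρv²S).
CL = 2 × 4.67×10^6 / (1.11 × 187² × 213) = 1.13

CL = 1.13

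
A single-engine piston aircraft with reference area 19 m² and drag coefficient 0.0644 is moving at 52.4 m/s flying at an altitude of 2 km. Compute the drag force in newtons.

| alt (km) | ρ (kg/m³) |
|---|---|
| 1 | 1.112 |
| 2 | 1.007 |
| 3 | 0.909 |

At 2 km, from the table: ρ = 1.007 kg/m³.
D = ½ρv²S·CD = ½ × 1.007 × 52.4² × 19 × 0.0644 = 1690 N

D = 1690 N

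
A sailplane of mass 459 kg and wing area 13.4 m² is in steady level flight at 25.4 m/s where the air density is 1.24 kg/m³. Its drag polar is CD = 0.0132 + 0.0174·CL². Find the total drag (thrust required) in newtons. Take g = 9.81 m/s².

Weight W = mg = 459 × 9.81 = 4502.8 N; in level flight L = W.
q = ½ρv² = ½ × 1.24 × 25.4² = 400 Pa.
Required CL = L/(qS) = 4502.8/(400·13.4) = 0.8401.
CD = 0.0132 + 0.0174 × 0.8401² = 0.02548.
D = q·S·CD = 400 × 13.4 × 0.02548 = 136.6 N

D = 137 N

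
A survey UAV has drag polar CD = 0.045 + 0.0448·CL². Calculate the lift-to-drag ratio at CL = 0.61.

CD = 0.045 + 0.0448 × 0.61² = 0.06167
L/D = CL/CD = 0.61 / 0.06167 = 9.89

L/D = 9.89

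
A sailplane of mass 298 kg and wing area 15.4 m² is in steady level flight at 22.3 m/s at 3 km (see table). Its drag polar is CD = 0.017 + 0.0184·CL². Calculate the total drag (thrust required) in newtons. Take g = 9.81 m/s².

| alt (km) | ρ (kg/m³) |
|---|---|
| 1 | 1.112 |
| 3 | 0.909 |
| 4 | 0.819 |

D = 104 N

At 3 km, from the table: ρ = 0.909 kg/m³.
Level flight ⇒ L = W = m·g = 298 × 9.81 = 2923.4 N.
Dynamic pressure q = 0.5 × 0.909 × 22.3² = 226 Pa.
CL = 2W/(ρv²S) = 2×2923.4/(0.909×22.3²×15.4) = 0.8399.
CD = 0.017 + 0.0184 × 0.8399² = 0.02998.
D = q·S·CD = 226 × 15.4 × 0.02998 = 104.3 N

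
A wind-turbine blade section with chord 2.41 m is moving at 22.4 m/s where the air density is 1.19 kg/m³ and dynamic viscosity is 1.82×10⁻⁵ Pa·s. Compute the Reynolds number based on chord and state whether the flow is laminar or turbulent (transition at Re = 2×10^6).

Re = ρ·v·c/μ = 1.19 × 22.4 × 2.41 / (1.82×10⁻⁵) = 3.53×10^6
Since 3.53×10^6 > 2×10^6, the flow is turbulent.

Re = 3.53×10^6 (turbulent)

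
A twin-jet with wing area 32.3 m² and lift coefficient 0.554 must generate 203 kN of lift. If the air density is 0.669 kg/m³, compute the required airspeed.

L = ½ρv²S·CL ⇒ v = √(2L/(ρ·S·CL))
v = √(2 × 2.03×10^5 / (0.669 × 32.3 × 0.554)) = √33910 = 184 m/s

v = 184 m/s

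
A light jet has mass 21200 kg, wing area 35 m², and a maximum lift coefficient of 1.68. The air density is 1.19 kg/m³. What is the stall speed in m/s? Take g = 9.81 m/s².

Weight W = mg = 21200 × 9.81 = 2.08×10^5 N.
From L = ½ρV²S·CL,max = W: V_stall = √(2W/(ρSCL,max)) = √(2·2.08×10^5/(1.19·35·1.68))
V_stall = √5944 = 77.1 m/s

V_stall = 77.1 m/s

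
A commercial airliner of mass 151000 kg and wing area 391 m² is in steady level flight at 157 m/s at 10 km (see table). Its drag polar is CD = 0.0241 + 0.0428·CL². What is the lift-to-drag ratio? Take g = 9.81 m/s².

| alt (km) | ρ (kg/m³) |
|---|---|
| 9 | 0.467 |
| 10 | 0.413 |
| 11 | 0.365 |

L/D = 15.6

At 10 km, from the table: ρ = 0.413 kg/m³.
Weight W = mg = 151000 × 9.81 = 1.4813×10^6 N; in level flight L = W.
Dynamic pressure q = 0.5 × 0.413 × 157² = 5090 Pa.
Required CL = L/(qS) = 1.4813×10^6/(5090·391) = 0.7443.
CD = 0.0241 + 0.0428 × 0.7443² = 0.04781.
L/D = CL/CD = 0.7443 / 0.04781 = 15.6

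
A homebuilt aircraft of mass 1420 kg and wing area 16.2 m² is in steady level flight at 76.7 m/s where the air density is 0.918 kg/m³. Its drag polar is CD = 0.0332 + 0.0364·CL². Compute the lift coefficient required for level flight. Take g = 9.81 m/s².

CL = 0.318

Level flight ⇒ L = W = m·g = 1420 × 9.81 = 13930 N.
Dynamic pressure q = 0.5 × 0.918 × 76.7² = 2700 Pa.
Required CL = L/(qS) = 13930/(2700·16.2) = 0.3184.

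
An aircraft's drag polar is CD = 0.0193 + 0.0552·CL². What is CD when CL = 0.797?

CD = 0.0193 + 0.0552 × 0.797² = 0.0193 + 0.03506 = 0.0544

CD = 0.0544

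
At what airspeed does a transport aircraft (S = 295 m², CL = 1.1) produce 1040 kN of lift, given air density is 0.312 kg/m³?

L = ½ρv²S·CL ⇒ v = √(2L/(ρ·S·CL))
v = √(2 × 1.04×10^6 / (0.312 × 295 × 1.1)) = √20540 = 143 m/s

v = 143 m/s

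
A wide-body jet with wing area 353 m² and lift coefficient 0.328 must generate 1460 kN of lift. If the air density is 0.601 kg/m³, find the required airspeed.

v = 205 m/s

L = ½ρv²S·CL ⇒ v = √(2L/(ρ·S·CL))
v = √(2 × 1.46×10^6 / (0.601 × 353 × 0.328)) = √41960 = 205 m/s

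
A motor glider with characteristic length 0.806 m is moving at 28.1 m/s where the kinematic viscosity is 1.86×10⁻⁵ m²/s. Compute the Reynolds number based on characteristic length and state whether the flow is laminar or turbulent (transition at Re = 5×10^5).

Re = 1.22×10^6 (turbulent)

Re = v·c/ν = 28.1 × 0.806 / (1.86×10⁻⁵) = 1.22×10^6
Since 1.22×10^6 > 5×10^5, the flow is turbulent.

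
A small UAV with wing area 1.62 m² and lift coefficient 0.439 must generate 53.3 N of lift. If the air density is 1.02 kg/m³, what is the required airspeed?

L = ½ρv²S·CL ⇒ v = √(2L/(ρ·S·CL))
v = √(2 × 53.3 / (1.02 × 1.62 × 0.439)) = √147 = 12.1 m/s

v = 12.1 m/s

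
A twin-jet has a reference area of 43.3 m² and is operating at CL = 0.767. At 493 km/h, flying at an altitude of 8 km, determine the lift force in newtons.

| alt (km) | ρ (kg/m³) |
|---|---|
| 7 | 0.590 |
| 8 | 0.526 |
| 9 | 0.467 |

At 8 km, from the table: ρ = 0.526 kg/m³.
Convert speed: v = 493 km/h ÷ 3.6 = 136.9 m/s.
Dynamic pressure q = ½ρv² = ½ × 0.526 × 136.9² = 4932 Pa.
L = q·S·CL = 4932 × 43.3 × 0.767 = 1.64×10^5 N ≈ 164 kN

L = 1.64×10^5 N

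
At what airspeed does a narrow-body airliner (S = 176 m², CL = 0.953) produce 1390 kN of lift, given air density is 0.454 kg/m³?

v = 191 m/s

L = ½ρv²S·CL ⇒ v = √(2L/(ρ·S·CL))
v = √(2 × 1.39×10^6 / (0.454 × 176 × 0.953)) = √36510 = 191 m/s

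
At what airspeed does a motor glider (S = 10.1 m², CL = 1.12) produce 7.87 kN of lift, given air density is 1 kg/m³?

L = ½ρv²S·CL ⇒ v = √(2L/(ρ·S·CL))
v = √(2 × 7870 / (1 × 10.1 × 1.12)) = √1391 = 37.3 m/s

v = 37.3 m/s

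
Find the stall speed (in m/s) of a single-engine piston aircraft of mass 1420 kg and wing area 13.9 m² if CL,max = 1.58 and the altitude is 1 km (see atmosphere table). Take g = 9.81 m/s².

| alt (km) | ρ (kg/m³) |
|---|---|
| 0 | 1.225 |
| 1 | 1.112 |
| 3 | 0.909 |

V_stall = 33.8 m/s

At 1 km, from the table: ρ = 1.112 kg/m³.
Stall occurs when L = W at CL,max. W = mg = 1420 × 9.81 = 13930 N.
V_stall = √(2W/(ρ·S·CL,max)) = √(2 × 13930 / (1.112 × 13.9 × 1.58))
V_stall = √1141 = 33.8 m/s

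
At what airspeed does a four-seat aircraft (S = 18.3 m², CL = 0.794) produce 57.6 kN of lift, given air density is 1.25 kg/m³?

L = ½ρv²S·CL ⇒ v = √(2L/(ρ·S·CL))
v = √(2 × 57600 / (1.25 × 18.3 × 0.794)) = √6343 = 79.6 m/s

v = 79.6 m/s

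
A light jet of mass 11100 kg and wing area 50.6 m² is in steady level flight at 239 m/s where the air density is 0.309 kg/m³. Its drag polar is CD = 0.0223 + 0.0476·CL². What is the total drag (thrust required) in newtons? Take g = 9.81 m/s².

Weight W = mg = 11100 × 9.81 = 1.0889×10^5 N; in level flight L = W.
q = ½ρv² = ½ × 0.309 × 239² = 8825 Pa.
Required CL = L/(qS) = 1.0889×10^5/(8825·50.6) = 0.2438.
CD = 0.0223 + 0.0476 × 0.2438² = 0.02513.
D = q·S·CD = 8825 × 50.6 × 0.02513 = 11220 N

D = 11200 N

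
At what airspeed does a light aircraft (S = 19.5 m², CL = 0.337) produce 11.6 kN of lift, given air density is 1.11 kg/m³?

L = ½ρv²S·CL ⇒ v = √(2L/(ρ·S·CL))
v = √(2 × 11600 / (1.11 × 19.5 × 0.337)) = √3181 = 56.4 m/s

v = 56.4 m/s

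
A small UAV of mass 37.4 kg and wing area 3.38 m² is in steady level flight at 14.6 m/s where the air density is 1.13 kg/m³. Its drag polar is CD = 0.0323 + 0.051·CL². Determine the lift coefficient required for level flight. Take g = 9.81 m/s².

In steady level flight, lift balances weight: W = mg = 37.4 × 9.81 = 366.89 N.
Dynamic pressure q = 0.5 × 1.13 × 14.6² = 120.4 Pa.
CL = 2W/(ρv²S) = 2×366.89/(1.13×14.6²×3.38) = 0.9013.

CL = 0.901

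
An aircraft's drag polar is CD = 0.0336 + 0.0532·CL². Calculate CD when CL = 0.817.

CD = 0.0336 + 0.0532 × 0.817² = 0.0336 + 0.03551 = 0.0691

CD = 0.0691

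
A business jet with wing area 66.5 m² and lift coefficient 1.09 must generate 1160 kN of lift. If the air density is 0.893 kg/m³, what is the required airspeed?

L = ½ρv²S·CL ⇒ v = √(2L/(ρ·S·CL))
v = √(2 × 1.16×10^6 / (0.893 × 66.5 × 1.09)) = √35840 = 189 m/s

v = 189 m/s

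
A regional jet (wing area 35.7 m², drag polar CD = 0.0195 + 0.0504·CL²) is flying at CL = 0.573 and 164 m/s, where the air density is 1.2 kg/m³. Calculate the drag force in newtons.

CD = 0.0195 + 0.0504 × 0.573² = 0.03605
D = ½ρv²S·CD = ½ × 1.2 × 164² × 35.7 × 0.03605 = 20800 N

D = 20800 N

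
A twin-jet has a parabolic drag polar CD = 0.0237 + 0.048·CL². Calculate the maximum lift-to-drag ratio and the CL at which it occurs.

(L/D)max = 14.8, at CL = 0.703

For CD = CD0 + K·CL², (L/D)max occurs at CL* = √(CD0/K) and equals 1/(2√(K·CD0)).
(L/D)max = 1/(2√(0.048 × 0.0237)) = 1/(2 × 0.03373) = 14.8
CL* = √(0.0237/0.048) = 0.703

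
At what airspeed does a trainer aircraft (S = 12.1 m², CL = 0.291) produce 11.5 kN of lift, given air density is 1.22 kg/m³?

v = 73.2 m/s

L = ½ρv²S·CL ⇒ v = √(2L/(ρ·S·CL))
v = √(2 × 11500 / (1.22 × 12.1 × 0.291)) = √5354 = 73.2 m/s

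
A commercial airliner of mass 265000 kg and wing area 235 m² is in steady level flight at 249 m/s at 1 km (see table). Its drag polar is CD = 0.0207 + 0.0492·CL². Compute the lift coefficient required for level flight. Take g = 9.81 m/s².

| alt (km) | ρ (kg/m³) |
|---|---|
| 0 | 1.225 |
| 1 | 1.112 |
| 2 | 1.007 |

CL = 0.321

At 1 km, from the table: ρ = 1.112 kg/m³.
In steady level flight, lift balances weight: W = mg = 265000 × 9.81 = 2.5996×10^6 N.
Dynamic pressure q = 0.5 × 1.112 × 249² = 34470 Pa.
Required CL = L/(qS) = 2.5996×10^6/(34470·235) = 0.3209.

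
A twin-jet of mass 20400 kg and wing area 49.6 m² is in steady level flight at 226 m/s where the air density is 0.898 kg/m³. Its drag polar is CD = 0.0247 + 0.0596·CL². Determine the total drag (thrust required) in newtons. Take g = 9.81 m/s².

Level flight ⇒ L = W = m·g = 20400 × 9.81 = 2.0012×10^5 N.
Dynamic pressure q = 0.5 × 0.898 × 226² = 22930 Pa.
CL = W/(q·S) = 2.0012×10^5 / (22930 × 49.6) = 0.1759.
CD = 0.0247 + 0.0596 × 0.1759² = 0.02654.
D = q·S·CD = 22930 × 49.6 × 0.02654 = 30190 N

D = 30200 N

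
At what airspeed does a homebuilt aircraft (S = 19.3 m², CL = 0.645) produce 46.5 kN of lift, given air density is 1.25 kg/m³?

v = 77.3 m/s

L = ½ρv²S·CL ⇒ v = √(2L/(ρ·S·CL))
v = √(2 × 46500 / (1.25 × 19.3 × 0.645)) = √5977 = 77.3 m/s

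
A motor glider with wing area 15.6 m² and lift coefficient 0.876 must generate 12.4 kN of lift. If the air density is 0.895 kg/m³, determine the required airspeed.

v = 45 m/s

L = ½ρv²S·CL ⇒ v = √(2L/(ρ·S·CL))
v = √(2 × 12400 / (0.895 × 15.6 × 0.876)) = √2028 = 45 m/s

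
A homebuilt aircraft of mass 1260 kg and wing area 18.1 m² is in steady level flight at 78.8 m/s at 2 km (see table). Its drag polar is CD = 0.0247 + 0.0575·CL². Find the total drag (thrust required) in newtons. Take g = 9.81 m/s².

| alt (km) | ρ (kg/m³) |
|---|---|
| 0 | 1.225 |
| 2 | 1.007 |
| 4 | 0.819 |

D = 1550 N

At 2 km, from the table: ρ = 1.007 kg/m³.
Weight W = mg = 1260 × 9.81 = 12361 N; in level flight L = W.
Dynamic pressure q = 0.5 × 1.007 × 78.8² = 3126 Pa.
Required CL = L/(qS) = 12361/(3126·18.1) = 0.2184.
CD = 0.0247 + 0.0575 × 0.2184² = 0.02744.
D = q·S·CD = 3126 × 18.1 × 0.02744 = 1553 N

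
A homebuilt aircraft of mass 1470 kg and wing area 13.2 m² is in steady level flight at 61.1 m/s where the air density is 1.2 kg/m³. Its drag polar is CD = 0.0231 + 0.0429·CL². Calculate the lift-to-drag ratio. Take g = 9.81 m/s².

L/D = 14.6

In steady level flight, lift balances weight: W = mg = 1470 × 9.81 = 14421 N.
Dynamic pressure q = 0.5 × 1.2 × 61.1² = 2240 Pa.
Required CL = L/(qS) = 14421/(2240·13.2) = 0.4877.
CD = 0.0231 + 0.0429 × 0.4877² = 0.03331.
L/D = CL/CD = 0.4877 / 0.03331 = 14.6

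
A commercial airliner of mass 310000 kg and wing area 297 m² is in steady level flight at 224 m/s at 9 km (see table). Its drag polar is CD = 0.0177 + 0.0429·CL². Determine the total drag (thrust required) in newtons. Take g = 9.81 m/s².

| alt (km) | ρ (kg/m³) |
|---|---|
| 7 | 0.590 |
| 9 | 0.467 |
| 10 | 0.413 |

D = 1.76×10^5 N

At 9 km, from the table: ρ = 0.467 kg/m³.
In steady level flight, lift balances weight: W = mg = 310000 × 9.81 = 3.0411×10^6 N.
Dynamic pressure q = 0.5 × 0.467 × 224² = 11720 Pa.
CL = 2W/(ρv²S) = 2×3.0411×10^6/(0.467×224²×297) = 0.874.
CD = 0.0177 + 0.0429 × 0.874² = 0.05047.
D = q·S·CD = 11720 × 297 × 0.05047 = 1.756×10^5 N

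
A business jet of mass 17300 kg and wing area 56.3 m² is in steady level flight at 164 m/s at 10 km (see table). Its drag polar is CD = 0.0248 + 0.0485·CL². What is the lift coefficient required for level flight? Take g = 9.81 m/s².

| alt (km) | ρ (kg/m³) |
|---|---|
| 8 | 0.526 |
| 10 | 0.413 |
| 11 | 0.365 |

At 10 km, from the table: ρ = 0.413 kg/m³.
Level flight ⇒ L = W = m·g = 17300 × 9.81 = 1.6971×10^5 N.
q = ½ρv² = ½ × 0.413 × 164² = 5554 Pa.
Required CL = L/(qS) = 1.6971×10^5/(5554·56.3) = 0.5427.

CL = 0.543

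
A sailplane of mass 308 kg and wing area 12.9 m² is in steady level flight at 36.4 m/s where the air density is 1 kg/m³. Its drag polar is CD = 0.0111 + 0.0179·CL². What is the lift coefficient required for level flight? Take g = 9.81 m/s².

CL = 0.354

Level flight ⇒ L = W = m·g = 308 × 9.81 = 3021.5 N.
q = ½ρv² = ½ × 1 × 36.4² = 662.5 Pa.
CL = 2W/(ρv²S) = 2×3021.5/(1×36.4²×12.9) = 0.3536.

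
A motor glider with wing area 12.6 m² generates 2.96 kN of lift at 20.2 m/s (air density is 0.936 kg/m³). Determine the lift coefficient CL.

From L = ½ρv²S·CL, rearranging gives CL = 2L/(ρv²S).
CL = 2 × 2960 / (0.936 × 20.2² × 12.6) = 1.23

CL = 1.23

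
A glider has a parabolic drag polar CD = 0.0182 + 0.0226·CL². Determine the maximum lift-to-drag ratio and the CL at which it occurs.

(L/D)max = 24.7, at CL = 0.897

For CD = CD0 + K·CL², (L/D)max occurs at CL* = √(CD0/K) and equals 1/(2√(K·CD0)).
(L/D)max = 1/(2√(0.0226 × 0.0182)) = 1/(2 × 0.02028) = 24.7
CL* = √(0.0182/0.0226) = 0.897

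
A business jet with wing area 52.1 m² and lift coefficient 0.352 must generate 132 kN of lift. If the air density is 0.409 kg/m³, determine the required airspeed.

v = 188 m/s

L = ½ρv²S·CL ⇒ v = √(2L/(ρ·S·CL))
v = √(2 × 1.32×10^5 / (0.409 × 52.1 × 0.352)) = √35200 = 188 m/s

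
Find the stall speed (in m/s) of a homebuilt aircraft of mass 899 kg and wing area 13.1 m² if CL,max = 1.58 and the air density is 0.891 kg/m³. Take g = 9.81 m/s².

Weight W = mg = 899 × 9.81 = 8819 N.
From L = ½ρV²S·CL,max = W: V_stall = √(2W/(ρSCL,max)) = √(2·8819/(0.891·13.1·1.58))
V_stall = √956.4 = 30.9 m/s

V_stall = 30.9 m/s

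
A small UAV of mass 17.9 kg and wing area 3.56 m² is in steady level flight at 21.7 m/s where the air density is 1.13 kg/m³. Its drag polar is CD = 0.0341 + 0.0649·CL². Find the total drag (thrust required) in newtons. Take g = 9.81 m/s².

D = 34.4 N

Weight W = mg = 17.9 × 9.81 = 175.6 N; in level flight L = W.
q = ½ρv² = ½ × 1.13 × 21.7² = 266.1 Pa.
Required CL = L/(qS) = 175.6/(266.1·3.56) = 0.1854.
CD = 0.0341 + 0.0649 × 0.1854² = 0.03633.
D = q·S·CD = 266.1 × 3.56 × 0.03633 = 34.41 N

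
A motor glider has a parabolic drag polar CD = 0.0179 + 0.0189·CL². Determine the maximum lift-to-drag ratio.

(L/D)max = 27.2

For CD = CD0 + K·CL², (L/D)max occurs at CL* = √(CD0/K) and equals 1/(2√(K·CD0)).
(L/D)max = 1/(2√(0.0189 × 0.0179)) = 1/(2 × 0.01839) = 27.2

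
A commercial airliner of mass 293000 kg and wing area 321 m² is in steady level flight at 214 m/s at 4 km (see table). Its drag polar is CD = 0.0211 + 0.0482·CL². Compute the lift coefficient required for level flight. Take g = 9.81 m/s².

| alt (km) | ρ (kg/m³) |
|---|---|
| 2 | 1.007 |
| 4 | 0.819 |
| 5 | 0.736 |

CL = 0.477

At 4 km, from the table: ρ = 0.819 kg/m³.
Weight W = mg = 293000 × 9.81 = 2.8743×10^6 N; in level flight L = W.
q = ½ρv² = ½ × 0.819 × 214² = 18750 Pa.
CL = 2W/(ρv²S) = 2×2.8743×10^6/(0.819×214²×321) = 0.4775.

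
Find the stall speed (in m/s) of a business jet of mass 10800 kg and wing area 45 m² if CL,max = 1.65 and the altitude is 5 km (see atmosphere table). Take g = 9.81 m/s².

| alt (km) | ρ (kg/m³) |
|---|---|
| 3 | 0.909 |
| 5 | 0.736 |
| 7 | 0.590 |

V_stall = 62.3 m/s

At 5 km, from the table: ρ = 0.736 kg/m³.
Stall occurs when L = W at CL,max. W = mg = 10800 × 9.81 = 1.059×10^5 N.
V_stall = √(2W/(ρ·S·CL,max)) = √(2 × 1.059×10^5 / (0.736 × 45 × 1.65))
V_stall = √3877 = 62.3 m/s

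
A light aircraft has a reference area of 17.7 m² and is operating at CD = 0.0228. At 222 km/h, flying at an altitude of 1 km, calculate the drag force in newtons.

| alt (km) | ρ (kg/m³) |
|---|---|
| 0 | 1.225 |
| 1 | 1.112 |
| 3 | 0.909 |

At 1 km, from the table: ρ = 1.112 kg/m³.
Convert speed: v = 222 km/h ÷ 3.6 = 61.67 m/s.
D = ½ρv²S·CD = ½ × 1.112 × 61.67² × 17.7 × 0.0228 = 853 N

D = 853 N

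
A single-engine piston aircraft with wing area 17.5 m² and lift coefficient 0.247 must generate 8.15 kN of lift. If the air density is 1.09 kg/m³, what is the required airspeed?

v = 58.8 m/s

L = ½ρv²S·CL ⇒ v = √(2L/(ρ·S·CL))
v = √(2 × 8150 / (1.09 × 17.5 × 0.247)) = √3460 = 58.8 m/s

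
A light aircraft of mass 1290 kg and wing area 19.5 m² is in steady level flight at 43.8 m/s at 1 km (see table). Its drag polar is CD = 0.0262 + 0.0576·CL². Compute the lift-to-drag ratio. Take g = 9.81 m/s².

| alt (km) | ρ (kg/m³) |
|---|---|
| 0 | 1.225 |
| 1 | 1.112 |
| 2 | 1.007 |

L/D = 12.8

At 1 km, from the table: ρ = 1.112 kg/m³.
Weight W = mg = 1290 × 9.81 = 12655 N; in level flight L = W.
Dynamic pressure q = 0.5 × 1.112 × 43.8² = 1067 Pa.
CL = W/(q·S) = 12655 / (1067 × 19.5) = 0.6084.
CD = 0.0262 + 0.0576 × 0.6084² = 0.04752.
L/D = CL/CD = 0.6084 / 0.04752 = 12.8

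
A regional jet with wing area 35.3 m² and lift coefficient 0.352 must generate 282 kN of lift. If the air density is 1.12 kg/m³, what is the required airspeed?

L = ½ρv²S·CL ⇒ v = √(2L/(ρ·S·CL))
v = √(2 × 2.82×10^5 / (1.12 × 35.3 × 0.352)) = √40530 = 201 m/s

v = 201 m/s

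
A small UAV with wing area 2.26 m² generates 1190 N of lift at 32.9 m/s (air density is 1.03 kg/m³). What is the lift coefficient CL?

From L = ½ρv²S·CL, rearranging gives CL = 2L/(ρv²S).
CL = 2 × 1190 / (1.03 × 32.9² × 2.26) = 0.945

CL = 0.945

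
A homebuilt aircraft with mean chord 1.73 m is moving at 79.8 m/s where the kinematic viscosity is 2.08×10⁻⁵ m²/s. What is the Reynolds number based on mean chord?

Re = 6.64×10^6

Re = v·c/ν = 79.8 × 1.73 / (2.08×10⁻⁵) = 6.64×10^6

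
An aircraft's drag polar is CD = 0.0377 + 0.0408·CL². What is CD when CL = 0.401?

CD = 0.0443

CD = 0.0377 + 0.0408 × 0.401² = 0.0377 + 0.006561 = 0.0443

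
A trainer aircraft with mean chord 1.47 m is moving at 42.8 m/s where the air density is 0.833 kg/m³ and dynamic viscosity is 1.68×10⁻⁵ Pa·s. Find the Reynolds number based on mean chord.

Re = 3.12×10^6

Re = ρ·v·c/μ = 0.833 × 42.8 × 1.47 / (1.68×10⁻⁵) = 3.12×10^6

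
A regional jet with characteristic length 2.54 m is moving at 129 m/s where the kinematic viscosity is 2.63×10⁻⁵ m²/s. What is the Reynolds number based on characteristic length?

Re = v·c/ν = 129 × 2.54 / (2.63×10⁻⁵) = 1.25×10^7

Re = 1.25×10^7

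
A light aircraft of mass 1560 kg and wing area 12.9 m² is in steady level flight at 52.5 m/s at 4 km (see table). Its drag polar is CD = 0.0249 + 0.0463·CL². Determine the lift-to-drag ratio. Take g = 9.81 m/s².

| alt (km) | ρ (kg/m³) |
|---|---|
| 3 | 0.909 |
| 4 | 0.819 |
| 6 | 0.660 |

L/D = 13.8

At 4 km, from the table: ρ = 0.819 kg/m³.
Weight W = mg = 1560 × 9.81 = 15304 N; in level flight L = W.
q = ½ρv² = ½ × 0.819 × 52.5² = 1129 Pa.
CL = 2W/(ρv²S) = 2×15304/(0.819×52.5²×12.9) = 1.051.
CD = 0.0249 + 0.0463 × 1.051² = 0.07605.
L/D = CL/CD = 1.051 / 0.07605 = 13.8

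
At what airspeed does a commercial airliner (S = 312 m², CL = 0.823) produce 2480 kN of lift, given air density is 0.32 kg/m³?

v = 246 m/s

L = ½ρv²S·CL ⇒ v = √(2L/(ρ·S·CL))
v = √(2 × 2.48×10^6 / (0.32 × 312 × 0.823)) = √60360 = 246 m/s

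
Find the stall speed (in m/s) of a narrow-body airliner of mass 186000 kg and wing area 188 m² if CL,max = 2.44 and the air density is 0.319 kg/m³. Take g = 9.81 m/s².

V_stall = 158 m/s

Weight W = mg = 186000 × 9.81 = 1.825×10^6 N.
From L = ½ρV²S·CL,max = W: V_stall = √(2W/(ρSCL,max)) = √(2·1.825×10^6/(0.319·188·2.44))
V_stall = √24940 = 158 m/s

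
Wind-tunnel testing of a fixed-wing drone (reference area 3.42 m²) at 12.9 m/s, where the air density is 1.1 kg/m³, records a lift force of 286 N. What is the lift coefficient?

From L = ½ρv²S·CL, rearranging gives CL = 2L/(ρv²S).
CL = 2 × 286 / (1.1 × 12.9² × 3.42) = 0.914

CL = 0.914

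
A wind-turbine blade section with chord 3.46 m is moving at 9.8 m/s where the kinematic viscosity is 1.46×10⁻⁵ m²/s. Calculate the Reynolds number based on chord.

Re = v·c/ν = 9.8 × 3.46 / (1.46×10⁻⁵) = 2.32×10^6

Re = 2.32×10^6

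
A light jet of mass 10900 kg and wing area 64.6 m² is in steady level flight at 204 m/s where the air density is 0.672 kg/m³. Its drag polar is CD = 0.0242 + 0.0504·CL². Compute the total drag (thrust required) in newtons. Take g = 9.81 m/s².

D = 22500 N

Level flight ⇒ L = W = m·g = 10900 × 9.81 = 1.0693×10^5 N.
Dynamic pressure q = 0.5 × 0.672 × 204² = 13980 Pa.
CL = 2W/(ρv²S) = 2×1.0693×10^5/(0.672×204²×64.6) = 0.1184.
CD = 0.0242 + 0.0504 × 0.1184² = 0.02491.
D = q·S·CD = 13980 × 64.6 × 0.02491 = 22500 N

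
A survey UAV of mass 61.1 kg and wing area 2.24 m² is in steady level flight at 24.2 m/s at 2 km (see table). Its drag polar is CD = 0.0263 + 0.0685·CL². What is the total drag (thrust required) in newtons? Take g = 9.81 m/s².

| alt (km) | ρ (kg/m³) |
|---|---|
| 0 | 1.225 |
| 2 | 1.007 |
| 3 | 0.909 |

At 2 km, from the table: ρ = 1.007 kg/m³.
Level flight ⇒ L = W = m·g = 61.1 × 9.81 = 599.39 N.
Dynamic pressure q = 0.5 × 1.007 × 24.2² = 294.9 Pa.
CL = W/(q·S) = 599.39 / (294.9 × 2.24) = 0.9075.
CD = 0.0263 + 0.0685 × 0.9075² = 0.08271.
D = q·S·CD = 294.9 × 2.24 × 0.08271 = 54.63 N

D = 54.6 N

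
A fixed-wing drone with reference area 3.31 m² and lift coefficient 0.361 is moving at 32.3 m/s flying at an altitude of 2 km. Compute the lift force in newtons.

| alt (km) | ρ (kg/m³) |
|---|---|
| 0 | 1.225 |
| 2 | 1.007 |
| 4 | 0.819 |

L = 628 N

At 2 km, from the table: ρ = 1.007 kg/m³.
L = ½ρv²S·CL = ½ × 1.007 × 32.3² × 3.31 × 0.361 = 628 N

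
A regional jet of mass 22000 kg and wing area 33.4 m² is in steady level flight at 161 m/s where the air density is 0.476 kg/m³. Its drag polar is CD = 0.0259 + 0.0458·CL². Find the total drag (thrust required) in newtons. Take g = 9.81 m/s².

D = 15700 N

Weight W = mg = 22000 × 9.81 = 2.1582×10^5 N; in level flight L = W.
q = ½ρv² = ½ × 0.476 × 161² = 6169 Pa.
CL = 2W/(ρv²S) = 2×2.1582×10^5/(0.476×161²×33.4) = 1.047.
CD = 0.0259 + 0.0458 × 1.047² = 0.07615.
D = q·S·CD = 6169 × 33.4 × 0.07615 = 15690 N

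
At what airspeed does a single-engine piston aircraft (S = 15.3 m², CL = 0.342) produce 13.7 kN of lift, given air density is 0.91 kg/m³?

v = 75.9 m/s

L = ½ρv²S·CL ⇒ v = √(2L/(ρ·S·CL))
v = √(2 × 13700 / (0.91 × 15.3 × 0.342)) = √5754 = 75.9 m/s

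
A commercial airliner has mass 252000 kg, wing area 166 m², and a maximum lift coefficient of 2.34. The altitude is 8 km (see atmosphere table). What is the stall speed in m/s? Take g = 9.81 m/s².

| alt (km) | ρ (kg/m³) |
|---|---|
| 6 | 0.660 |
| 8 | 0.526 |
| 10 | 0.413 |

V_stall = 156 m/s

At 8 km, from the table: ρ = 0.526 kg/m³.
Weight W = mg = 252000 × 9.81 = 2.472×10^6 N.
From L = ½ρV²S·CL,max = W: V_stall = √(2W/(ρSCL,max)) = √(2·2.472×10^6/(0.526·166·2.34))
V_stall = √24200 = 156 m/s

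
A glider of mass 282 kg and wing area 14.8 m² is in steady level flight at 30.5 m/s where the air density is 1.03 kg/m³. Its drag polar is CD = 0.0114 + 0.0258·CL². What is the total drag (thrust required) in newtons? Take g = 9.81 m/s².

In steady level flight, lift balances weight: W = mg = 282 × 9.81 = 2766.4 N.
Dynamic pressure q = 0.5 × 1.03 × 30.5² = 479.1 Pa.
CL = 2W/(ρv²S) = 2×2766.4/(1.03×30.5²×14.8) = 0.3902.
CD = 0.0114 + 0.0258 × 0.3902² = 0.01533.
D = q·S·CD = 479.1 × 14.8 × 0.01533 = 108.7 N

D = 109 N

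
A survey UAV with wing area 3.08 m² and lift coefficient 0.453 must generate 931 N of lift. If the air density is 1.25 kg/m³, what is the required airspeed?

v = 32.7 m/s

L = ½ρv²S·CL ⇒ v = √(2L/(ρ·S·CL))
v = √(2 × 931 / (1.25 × 3.08 × 0.453)) = √1068 = 32.7 m/s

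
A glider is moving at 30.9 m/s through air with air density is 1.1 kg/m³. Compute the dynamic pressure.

q = 525 Pa

q = ½ρv² = ½ × 1.1 × 30.9² = 525 Pa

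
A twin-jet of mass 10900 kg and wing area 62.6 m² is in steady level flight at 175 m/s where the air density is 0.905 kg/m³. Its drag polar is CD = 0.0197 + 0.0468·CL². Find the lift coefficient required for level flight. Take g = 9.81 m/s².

Level flight ⇒ L = W = m·g = 10900 × 9.81 = 1.0693×10^5 N.
q = ½ρv² = ½ × 0.905 × 175² = 13860 Pa.
Required CL = L/(qS) = 1.0693×10^5/(13860·62.6) = 0.1233.

CL = 0.123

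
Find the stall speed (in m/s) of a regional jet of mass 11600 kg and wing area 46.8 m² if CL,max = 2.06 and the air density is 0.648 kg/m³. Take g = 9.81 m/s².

At stall, lift equals weight: L = W = m·g = 11600 × 9.81 = 1.138×10^5 N.
From L = ½ρV²S·CL,max = W: V_stall = √(2W/(ρSCL,max)) = √(2·1.138×10^5/(0.648·46.8·2.06))
V_stall = √3643 = 60.4 m/s

V_stall = 60.4 m/s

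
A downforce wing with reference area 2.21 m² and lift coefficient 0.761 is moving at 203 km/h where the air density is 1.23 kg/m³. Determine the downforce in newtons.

L = 3290 N

Convert speed: v = 203 km/h ÷ 3.6 = 56.39 m/s.
Dynamic pressure q = ½ρv² = ½ × 1.23 × 56.39² = 1956 Pa.
L = q·S·CL = 1956 × 2.21 × 0.761 = 3290 N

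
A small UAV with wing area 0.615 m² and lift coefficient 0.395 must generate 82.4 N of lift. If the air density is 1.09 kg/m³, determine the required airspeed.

v = 24.9 m/s

L = ½ρv²S·CL ⇒ v = √(2L/(ρ·S·CL))
v = √(2 × 82.4 / (1.09 × 0.615 × 0.395)) = √622.4 = 24.9 m/s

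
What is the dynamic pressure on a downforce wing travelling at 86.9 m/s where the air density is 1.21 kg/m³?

q = ½ρv² = ½ × 1.21 × 86.9² = 4570 Pa

q = 4570 Pa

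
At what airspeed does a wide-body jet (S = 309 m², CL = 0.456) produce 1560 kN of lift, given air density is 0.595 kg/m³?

L = ½ρv²S·CL ⇒ v = √(2L/(ρ·S·CL))
v = √(2 × 1.56×10^6 / (0.595 × 309 × 0.456)) = √37210 = 193 m/s

v = 193 m/s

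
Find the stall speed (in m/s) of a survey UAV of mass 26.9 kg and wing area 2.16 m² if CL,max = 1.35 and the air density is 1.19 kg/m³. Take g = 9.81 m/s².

Stall occurs when L = W at CL,max. W = mg = 26.9 × 9.81 = 263.9 N.
V_stall = √(2W/(ρ·S·CL,max)) = √(2 × 263.9 / (1.19 × 2.16 × 1.35))
V_stall = √152.1 = 12.3 m/s

V_stall = 12.3 m/s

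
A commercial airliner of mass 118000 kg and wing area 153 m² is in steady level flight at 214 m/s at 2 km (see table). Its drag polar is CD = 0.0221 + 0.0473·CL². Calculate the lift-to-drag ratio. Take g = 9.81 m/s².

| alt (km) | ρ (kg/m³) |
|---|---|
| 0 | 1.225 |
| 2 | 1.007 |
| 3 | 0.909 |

L/D = 12.1

At 2 km, from the table: ρ = 1.007 kg/m³.
In steady level flight, lift balances weight: W = mg = 118000 × 9.81 = 1.1576×10^6 N.
Dynamic pressure q = 0.5 × 1.007 × 214² = 23060 Pa.
CL = W/(q·S) = 1.1576×10^6 / (23060 × 153) = 0.3281.
CD = 0.0221 + 0.0473 × 0.3281² = 0.02719.
L/D = CL/CD = 0.3281 / 0.02719 = 12.1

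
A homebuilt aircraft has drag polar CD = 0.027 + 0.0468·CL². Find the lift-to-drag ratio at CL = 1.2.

L/D = 12.7

CD = 0.027 + 0.0468 × 1.2² = 0.09439
L/D = CL/CD = 1.2 / 0.09439 = 12.7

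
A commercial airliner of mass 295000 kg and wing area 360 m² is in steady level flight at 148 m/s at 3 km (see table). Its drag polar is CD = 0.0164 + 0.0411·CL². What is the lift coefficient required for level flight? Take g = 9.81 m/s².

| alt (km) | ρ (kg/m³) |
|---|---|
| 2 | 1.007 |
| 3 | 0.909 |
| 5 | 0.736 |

CL = 0.807

At 3 km, from the table: ρ = 0.909 kg/m³.
Level flight ⇒ L = W = m·g = 295000 × 9.81 = 2.894×10^6 N.
q = ½ρv² = ½ × 0.909 × 148² = 9955 Pa.
CL = W/(q·S) = 2.894×10^6 / (9955 × 360) = 0.8075.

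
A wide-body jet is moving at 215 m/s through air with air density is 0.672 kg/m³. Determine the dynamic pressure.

q = 15500 Pa

q = ½ρv² = ½ × 0.672 × 215² = 15500 Pa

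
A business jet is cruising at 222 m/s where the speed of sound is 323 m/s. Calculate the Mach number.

M = 0.687

M = v/a = 222 / 323 = 0.687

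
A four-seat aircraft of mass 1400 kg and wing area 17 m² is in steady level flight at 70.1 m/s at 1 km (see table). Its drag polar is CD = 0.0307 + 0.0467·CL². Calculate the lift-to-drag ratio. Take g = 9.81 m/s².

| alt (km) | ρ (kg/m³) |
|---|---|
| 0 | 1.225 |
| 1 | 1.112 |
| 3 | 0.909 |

L/D = 8.5

At 1 km, from the table: ρ = 1.112 kg/m³.
Level flight ⇒ L = W = m·g = 1400 × 9.81 = 13734 N.
q = ½ρv² = ½ × 1.112 × 70.1² = 2732 Pa.
Required CL = L/(qS) = 13734/(2732·17) = 0.2957.
CD = 0.0307 + 0.0467 × 0.2957² = 0.03478.
L/D = CL/CD = 0.2957 / 0.03478 = 8.5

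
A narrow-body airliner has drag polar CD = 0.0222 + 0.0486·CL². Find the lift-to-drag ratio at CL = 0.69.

L/D = 15.2

CD = 0.0222 + 0.0486 × 0.69² = 0.04534
L/D = CL/CD = 0.69 / 0.04534 = 15.2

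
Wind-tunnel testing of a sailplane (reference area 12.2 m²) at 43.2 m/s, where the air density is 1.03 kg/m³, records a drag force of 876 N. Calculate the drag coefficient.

From D = ½ρv²S·CD, rearranging gives CD = 2D/(ρv²S).
CD = 2 × 876 / (1.03 × 43.2² × 12.2) = 0.0747

CD = 0.0747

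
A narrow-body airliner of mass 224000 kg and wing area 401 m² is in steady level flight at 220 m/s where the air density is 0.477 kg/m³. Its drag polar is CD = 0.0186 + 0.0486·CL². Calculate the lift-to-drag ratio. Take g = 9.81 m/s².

Level flight ⇒ L = W = m·g = 224000 × 9.81 = 2.1974×10^6 N.
q = ½ρv² = ½ × 0.477 × 220² = 11540 Pa.
CL = W/(q·S) = 2.1974×10^6 / (11540 × 401) = 0.4747.
CD = 0.0186 + 0.0486 × 0.4747² = 0.02955.
L/D = CL/CD = 0.4747 / 0.02955 = 16.1

L/D = 16.1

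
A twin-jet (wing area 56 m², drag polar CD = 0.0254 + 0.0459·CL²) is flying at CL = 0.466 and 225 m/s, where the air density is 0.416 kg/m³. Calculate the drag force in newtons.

D = 20900 N

CD = 0.0254 + 0.0459 × 0.466² = 0.03537
D = ½ρv²S·CD = ½ × 0.416 × 225² × 56 × 0.03537 = 20900 N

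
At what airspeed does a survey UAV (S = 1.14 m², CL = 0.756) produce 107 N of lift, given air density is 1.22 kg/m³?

L = ½ρv²S·CL ⇒ v = √(2L/(ρ·S·CL))
v = √(2 × 107 / (1.22 × 1.14 × 0.756)) = √203.5 = 14.3 m/s

v = 14.3 m/s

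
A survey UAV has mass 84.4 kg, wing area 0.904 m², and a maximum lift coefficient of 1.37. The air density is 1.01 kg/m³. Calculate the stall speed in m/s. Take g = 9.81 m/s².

At stall, lift equals weight: L = W = m·g = 84.4 × 9.81 = 828 N.
V_stall = √(2W/(ρ·S·CL,max)) = √(2 × 828 / (1.01 × 0.904 × 1.37))
V_stall = √1324 = 36.4 m/s

V_stall = 36.4 m/s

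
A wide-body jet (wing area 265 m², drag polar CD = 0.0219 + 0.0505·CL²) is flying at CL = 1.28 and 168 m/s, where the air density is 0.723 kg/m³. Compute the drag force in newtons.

D = 2.83×10^5 N

CD = 0.0219 + 0.0505 × 1.28² = 0.1046
D = ½ρv²S·CD = ½ × 0.723 × 168² × 265 × 0.1046 = 2.83×10^5 N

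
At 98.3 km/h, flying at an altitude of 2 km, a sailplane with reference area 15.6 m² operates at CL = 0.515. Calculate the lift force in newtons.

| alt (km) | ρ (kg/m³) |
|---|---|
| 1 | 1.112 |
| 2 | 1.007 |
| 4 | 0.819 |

L = 3020 N

At 2 km, from the table: ρ = 1.007 kg/m³.
Convert speed: v = 98.3 km/h ÷ 3.6 = 27.31 m/s.
L = ½ρv²S·CL = ½ × 1.007 × 27.31² × 15.6 × 0.515 = 3020 N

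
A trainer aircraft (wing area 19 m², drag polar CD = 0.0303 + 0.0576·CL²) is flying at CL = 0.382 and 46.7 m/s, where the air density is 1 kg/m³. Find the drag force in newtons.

D = 802 N

CD = 0.0303 + 0.0576 × 0.382² = 0.03871
D = ½ρv²S·CD = ½ × 1 × 46.7² × 19 × 0.03871 = 802 N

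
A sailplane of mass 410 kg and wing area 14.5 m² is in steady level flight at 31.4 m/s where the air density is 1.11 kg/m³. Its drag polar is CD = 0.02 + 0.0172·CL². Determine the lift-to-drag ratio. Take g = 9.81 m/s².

L/D = 20.8

Level flight ⇒ L = W = m·g = 410 × 9.81 = 4022.1 N.
Dynamic pressure q = 0.5 × 1.11 × 31.4² = 547.2 Pa.
Required CL = L/(qS) = 4022.1/(547.2·14.5) = 0.5069.
CD = 0.02 + 0.0172 × 0.5069² = 0.02442.
L/D = CL/CD = 0.5069 / 0.02442 = 20.8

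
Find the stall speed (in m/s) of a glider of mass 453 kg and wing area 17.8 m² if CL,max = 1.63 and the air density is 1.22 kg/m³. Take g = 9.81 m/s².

V_stall = 15.8 m/s

Weight W = mg = 453 × 9.81 = 4444 N.
From L = ½ρV²S·CL,max = W: V_stall = √(2W/(ρSCL,max)) = √(2·4444/(1.22·17.8·1.63))
V_stall = √251.1 = 15.8 m/s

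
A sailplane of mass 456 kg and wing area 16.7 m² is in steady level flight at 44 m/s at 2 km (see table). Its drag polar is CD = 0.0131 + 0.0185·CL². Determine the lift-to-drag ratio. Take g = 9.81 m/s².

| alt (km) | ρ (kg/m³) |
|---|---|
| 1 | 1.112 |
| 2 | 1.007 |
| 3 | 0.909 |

At 2 km, from the table: ρ = 1.007 kg/m³.
Weight W = mg = 456 × 9.81 = 4473.4 N; in level flight L = W.
q = ½ρv² = ½ × 1.007 × 44² = 974.8 Pa.
Required CL = L/(qS) = 4473.4/(974.8·16.7) = 0.2748.
CD = 0.0131 + 0.0185 × 0.2748² = 0.0145.
L/D = CL/CD = 0.2748 / 0.0145 = 19

L/D = 19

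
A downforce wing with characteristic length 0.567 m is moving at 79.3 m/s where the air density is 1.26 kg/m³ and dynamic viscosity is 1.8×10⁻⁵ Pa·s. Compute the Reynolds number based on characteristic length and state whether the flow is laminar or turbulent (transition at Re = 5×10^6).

Re = ρ·v·c/μ = 1.26 × 79.3 × 0.567 / (1.8×10⁻⁵) = 3.15×10^6
Since 3.15×10^6 < 5×10^6, the flow is laminar.

Re = 3.15×10^6 (laminar)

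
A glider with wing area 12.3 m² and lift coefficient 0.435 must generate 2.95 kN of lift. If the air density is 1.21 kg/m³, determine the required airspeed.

v = 30.2 m/s

L = ½ρv²S·CL ⇒ v = √(2L/(ρ·S·CL))
v = √(2 × 2950 / (1.21 × 12.3 × 0.435)) = √911.3 = 30.2 m/s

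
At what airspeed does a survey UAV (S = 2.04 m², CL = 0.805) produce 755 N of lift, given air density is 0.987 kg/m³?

L = ½ρv²S·CL ⇒ v = √(2L/(ρ·S·CL))
v = √(2 × 755 / (0.987 × 2.04 × 0.805)) = √931.6 = 30.5 m/s

v = 30.5 m/s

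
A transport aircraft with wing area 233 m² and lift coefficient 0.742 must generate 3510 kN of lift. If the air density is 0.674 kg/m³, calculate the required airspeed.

L = ½ρv²S·CL ⇒ v = √(2L/(ρ·S·CL))
v = √(2 × 3.51×10^6 / (0.674 × 233 × 0.742)) = √60240 = 245 m/s

v = 245 m/s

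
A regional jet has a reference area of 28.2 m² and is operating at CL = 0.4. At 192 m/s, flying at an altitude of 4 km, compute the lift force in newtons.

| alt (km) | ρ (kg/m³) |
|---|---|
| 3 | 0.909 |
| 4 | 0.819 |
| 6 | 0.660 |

At 4 km, from the table: ρ = 0.819 kg/m³.
L = ½ρv²S·CL = ½ × 0.819 × 192² × 28.2 × 0.4 = 1.7×10^5 N ≈ 170 kN

L = 1.7×10^5 N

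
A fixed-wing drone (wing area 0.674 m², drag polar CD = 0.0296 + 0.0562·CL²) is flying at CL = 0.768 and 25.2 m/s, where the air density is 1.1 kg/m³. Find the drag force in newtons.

D = 14.8 N

CD = 0.0296 + 0.0562 × 0.768² = 0.06275
D = ½ρv²S·CD = ½ × 1.1 × 25.2² × 0.674 × 0.06275 = 14.8 N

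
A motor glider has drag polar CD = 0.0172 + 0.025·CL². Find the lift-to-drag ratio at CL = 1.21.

CD = 0.0172 + 0.025 × 1.21² = 0.0538
L/D = CL/CD = 1.21 / 0.0538 = 22.5

L/D = 22.5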